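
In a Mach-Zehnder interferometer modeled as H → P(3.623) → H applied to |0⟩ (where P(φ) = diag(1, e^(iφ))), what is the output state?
(0.05683 - 0.2315i)|0⟩ + (0.9432 + 0.2315i)|1⟩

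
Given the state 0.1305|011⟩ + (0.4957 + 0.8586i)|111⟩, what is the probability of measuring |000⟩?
0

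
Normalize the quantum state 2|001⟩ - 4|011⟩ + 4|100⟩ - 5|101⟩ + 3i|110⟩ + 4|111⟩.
0.2157|001⟩ - 0.4313|011⟩ + 0.4313|100⟩ - 0.5392|101⟩ + 0.3235i|110⟩ + 0.4313|111⟩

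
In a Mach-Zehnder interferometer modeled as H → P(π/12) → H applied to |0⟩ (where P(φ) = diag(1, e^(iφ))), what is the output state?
(0.983 + 0.1294i)|0⟩ + (0.01704 - 0.1294i)|1⟩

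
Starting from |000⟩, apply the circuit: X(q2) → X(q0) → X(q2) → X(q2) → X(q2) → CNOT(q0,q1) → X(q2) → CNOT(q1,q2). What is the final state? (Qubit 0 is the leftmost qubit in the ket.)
|110⟩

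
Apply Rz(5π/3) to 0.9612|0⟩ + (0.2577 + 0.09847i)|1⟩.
(-0.8324 - 0.4806i)|0⟩ + (-0.2724 + 0.04357i)|1⟩

Rz(5π/3) = [[e^(−iθ/2), 0], [0, e^(iθ/2)]] with e^(±iθ/2) = cos(θ/2) ± i·sin(θ/2); θ = 5π/3, cos(θ/2) ≈ -0.866025, sin(θ/2) ≈ 0.5.
With a = amp(|0⟩) = 0.9612 and b = amp(|1⟩) = (0.2577 + 0.09847i):
new amp(|0⟩) = (-0.866025 - 0.5i)·a = (-0.8324 - 0.4806i)
new amp(|1⟩) = (-0.866025 + 0.5i)·b = (-0.2724 + 0.04357i)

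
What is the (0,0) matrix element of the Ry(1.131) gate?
0.8443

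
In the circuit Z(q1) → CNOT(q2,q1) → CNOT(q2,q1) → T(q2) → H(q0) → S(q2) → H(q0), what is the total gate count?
7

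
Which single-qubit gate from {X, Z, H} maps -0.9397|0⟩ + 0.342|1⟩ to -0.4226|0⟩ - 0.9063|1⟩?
H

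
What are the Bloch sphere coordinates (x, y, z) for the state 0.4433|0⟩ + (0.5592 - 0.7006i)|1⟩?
(0.4958, -0.6212, -0.607)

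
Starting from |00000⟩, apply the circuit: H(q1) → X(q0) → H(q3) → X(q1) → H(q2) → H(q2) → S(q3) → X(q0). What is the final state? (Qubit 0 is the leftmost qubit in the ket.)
1/2|00000⟩ + (1/2)i|00010⟩ + 1/2|01000⟩ + (1/2)i|01010⟩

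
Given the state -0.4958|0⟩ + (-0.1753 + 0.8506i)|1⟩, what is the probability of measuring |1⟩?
0.7543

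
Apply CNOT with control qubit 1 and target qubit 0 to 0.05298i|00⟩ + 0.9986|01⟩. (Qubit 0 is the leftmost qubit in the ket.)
0.05298i|00⟩ + 0.9986|11⟩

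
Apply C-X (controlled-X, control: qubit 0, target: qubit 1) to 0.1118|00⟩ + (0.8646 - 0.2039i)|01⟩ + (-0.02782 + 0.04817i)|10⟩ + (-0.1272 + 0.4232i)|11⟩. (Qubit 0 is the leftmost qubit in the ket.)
0.1118|00⟩ + (0.8646 - 0.2039i)|01⟩ + (-0.1272 + 0.4232i)|10⟩ + (-0.02782 + 0.04817i)|11⟩

C-X leaves the control-|0⟩ kets |00⟩, |01⟩ unchanged and applies X to qubit 1 on the control-|1⟩ pair (|10⟩, |11⟩).
X = [[0, 1], [1, 0]].
With a = amp(|10⟩) = (-0.02782 + 0.04817i) and b = amp(|11⟩) = (-0.1272 + 0.4232i):
new amp(|10⟩) = (1)·b = (-0.1272 + 0.4232i)
new amp(|11⟩) = (1)·a = (-0.02782 + 0.04817i)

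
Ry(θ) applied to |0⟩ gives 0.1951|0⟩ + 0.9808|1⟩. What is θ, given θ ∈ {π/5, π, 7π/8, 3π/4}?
7π/8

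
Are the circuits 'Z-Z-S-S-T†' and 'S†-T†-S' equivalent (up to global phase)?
No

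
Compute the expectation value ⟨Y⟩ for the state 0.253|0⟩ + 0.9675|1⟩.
0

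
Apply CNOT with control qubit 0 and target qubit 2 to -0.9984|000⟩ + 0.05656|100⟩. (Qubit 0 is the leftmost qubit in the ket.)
-0.9984|000⟩ + 0.05656|101⟩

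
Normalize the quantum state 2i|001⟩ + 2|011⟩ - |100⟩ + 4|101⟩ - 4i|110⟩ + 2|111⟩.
0.2981i|001⟩ + 0.2981|011⟩ - 0.1491|100⟩ + 0.5963|101⟩ - 0.5963i|110⟩ + 0.2981|111⟩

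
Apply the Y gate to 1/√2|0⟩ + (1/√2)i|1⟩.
1/√2|0⟩ + (1/√2)i|1⟩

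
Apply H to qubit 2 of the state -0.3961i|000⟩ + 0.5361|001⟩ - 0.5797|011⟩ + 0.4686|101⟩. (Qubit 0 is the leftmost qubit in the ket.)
(0.3791 - 0.2801i)|000⟩ + (-0.3791 - 0.2801i)|001⟩ - 0.4099|010⟩ + 0.4099|011⟩ + 0.3314|100⟩ - 0.3314|101⟩

H on qubit 2 mixes each pair of kets that differ only in qubit 2: amplitudes (a, b) of (|…0…⟩, |…1…⟩) become ((a + b)/√2, (a − b)/√2). Kets absent from the input have amplitude 0.
(|000⟩, |001⟩): (a, b) = (-0.3961i, 0.5361) → ((0.3791 - 0.2801i), (-0.3791 - 0.2801i))
(|010⟩, |011⟩): (a, b) = (0, -0.5797) → (-0.4099, 0.4099)
(|100⟩, |101⟩): (a, b) = (0, 0.4686) → (0.3314, -0.3314)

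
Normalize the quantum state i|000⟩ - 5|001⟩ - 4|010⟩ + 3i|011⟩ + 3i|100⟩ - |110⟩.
0.128i|000⟩ - 0.6402|001⟩ - 0.5121|010⟩ + 0.3841i|011⟩ + 0.3841i|100⟩ - 0.128|110⟩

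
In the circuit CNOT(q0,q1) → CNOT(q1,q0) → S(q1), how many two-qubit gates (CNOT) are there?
2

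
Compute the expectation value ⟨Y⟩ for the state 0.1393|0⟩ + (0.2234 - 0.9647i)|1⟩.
-0.2688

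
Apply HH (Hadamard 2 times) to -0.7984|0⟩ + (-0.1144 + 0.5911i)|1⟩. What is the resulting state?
-0.7984|0⟩ + (-0.1144 + 0.5911i)|1⟩

H² = I, so an even number of Hadamards cancels: H^2 = I and the state is unchanged.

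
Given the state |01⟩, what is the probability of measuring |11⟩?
0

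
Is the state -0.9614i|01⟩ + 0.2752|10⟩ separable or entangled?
Entangled

Writing the state as a|00⟩ + b|01⟩ + c|10⟩ + d|11⟩, it is a product state iff ad − bc = 0.
Here (a, b, c, d) = (0, -0.9614i, 0.2752, 0): ad − bc = (0)(0) − (-0.9614i)(0.2752) = 0.2646i ≠ 0, so the state is entangled.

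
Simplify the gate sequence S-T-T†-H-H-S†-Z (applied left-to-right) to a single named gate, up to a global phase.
Z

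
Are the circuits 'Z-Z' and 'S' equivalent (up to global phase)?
No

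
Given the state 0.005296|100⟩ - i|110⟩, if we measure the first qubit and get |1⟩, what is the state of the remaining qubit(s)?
0.005296|00⟩ - i|10⟩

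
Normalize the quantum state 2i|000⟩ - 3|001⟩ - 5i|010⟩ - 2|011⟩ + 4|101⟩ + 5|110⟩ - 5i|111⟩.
0.1925i|000⟩ - 0.2887|001⟩ - 0.4811i|010⟩ - 0.1925|011⟩ + 0.3849|101⟩ + 0.4811|110⟩ - 0.4811i|111⟩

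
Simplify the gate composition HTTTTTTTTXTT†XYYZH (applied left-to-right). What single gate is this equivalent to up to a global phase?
X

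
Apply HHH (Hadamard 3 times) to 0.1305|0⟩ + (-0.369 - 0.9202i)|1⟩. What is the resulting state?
(-0.1686 - 0.6507i)|0⟩ + (0.3532 + 0.6507i)|1⟩

H² = I, so H^3 = H: a single Hadamard. With (a, b) = (0.1305, (-0.369 - 0.9202i)), H gives ((a + b)/√2, (a − b)/√2) = ((-0.1686 - 0.6507i), (0.3532 + 0.6507i)).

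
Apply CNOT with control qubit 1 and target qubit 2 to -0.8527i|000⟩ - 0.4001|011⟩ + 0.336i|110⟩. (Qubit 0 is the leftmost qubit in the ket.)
-0.8527i|000⟩ - 0.4001|010⟩ + 0.336i|111⟩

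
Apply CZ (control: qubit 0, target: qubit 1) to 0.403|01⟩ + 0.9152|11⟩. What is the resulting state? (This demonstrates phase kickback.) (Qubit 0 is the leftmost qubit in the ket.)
0.403|01⟩ - 0.9152|11⟩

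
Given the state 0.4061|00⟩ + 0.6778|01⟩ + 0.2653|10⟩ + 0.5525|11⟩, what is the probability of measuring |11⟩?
0.3053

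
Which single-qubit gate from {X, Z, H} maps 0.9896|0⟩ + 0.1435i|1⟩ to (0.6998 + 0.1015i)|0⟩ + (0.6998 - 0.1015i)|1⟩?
H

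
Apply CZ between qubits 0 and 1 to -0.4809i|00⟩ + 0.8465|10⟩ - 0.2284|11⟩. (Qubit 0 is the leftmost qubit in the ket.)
-0.4809i|00⟩ + 0.8465|10⟩ + 0.2284|11⟩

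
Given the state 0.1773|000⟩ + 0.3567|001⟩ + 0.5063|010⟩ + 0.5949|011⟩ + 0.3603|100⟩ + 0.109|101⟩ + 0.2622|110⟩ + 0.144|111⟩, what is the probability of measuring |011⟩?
0.3539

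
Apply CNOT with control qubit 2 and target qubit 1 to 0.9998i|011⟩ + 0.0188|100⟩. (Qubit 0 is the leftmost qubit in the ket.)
0.9998i|001⟩ + 0.0188|100⟩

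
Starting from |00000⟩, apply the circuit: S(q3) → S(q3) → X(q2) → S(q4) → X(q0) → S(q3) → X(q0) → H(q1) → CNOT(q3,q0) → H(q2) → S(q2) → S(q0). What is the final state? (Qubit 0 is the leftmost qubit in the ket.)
1/2|00000⟩ - (1/2)i|00100⟩ + 1/2|01000⟩ - (1/2)i|01100⟩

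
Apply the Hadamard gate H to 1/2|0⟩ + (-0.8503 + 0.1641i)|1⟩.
(-0.2477 + 0.116i)|0⟩ + (0.9548 - 0.116i)|1⟩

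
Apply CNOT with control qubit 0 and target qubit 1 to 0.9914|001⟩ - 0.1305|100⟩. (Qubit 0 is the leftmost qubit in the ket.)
0.9914|001⟩ - 0.1305|110⟩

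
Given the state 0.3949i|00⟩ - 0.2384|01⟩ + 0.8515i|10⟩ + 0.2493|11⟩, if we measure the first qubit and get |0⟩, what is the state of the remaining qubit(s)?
0.8561i|0⟩ - 0.5168|1⟩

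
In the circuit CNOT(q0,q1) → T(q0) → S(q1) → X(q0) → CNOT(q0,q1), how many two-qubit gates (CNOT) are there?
2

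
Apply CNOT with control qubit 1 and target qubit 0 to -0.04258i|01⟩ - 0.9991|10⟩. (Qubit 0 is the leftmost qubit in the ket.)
-0.9991|10⟩ - 0.04258i|11⟩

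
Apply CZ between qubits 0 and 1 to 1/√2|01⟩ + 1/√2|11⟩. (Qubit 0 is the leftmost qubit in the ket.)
1/√2|01⟩ - 1/√2|11⟩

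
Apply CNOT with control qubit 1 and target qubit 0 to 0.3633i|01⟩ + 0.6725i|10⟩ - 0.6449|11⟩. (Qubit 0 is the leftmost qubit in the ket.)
-0.6449|01⟩ + 0.6725i|10⟩ + 0.3633i|11⟩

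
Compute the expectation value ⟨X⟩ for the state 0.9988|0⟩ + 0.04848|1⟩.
0.09684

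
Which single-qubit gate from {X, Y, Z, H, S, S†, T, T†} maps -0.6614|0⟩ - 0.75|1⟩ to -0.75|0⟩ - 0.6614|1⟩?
X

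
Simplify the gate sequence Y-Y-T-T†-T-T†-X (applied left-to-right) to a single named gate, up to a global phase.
X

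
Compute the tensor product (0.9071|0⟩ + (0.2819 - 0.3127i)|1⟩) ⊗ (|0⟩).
0.9071|00⟩ + (0.2819 - 0.3127i)|10⟩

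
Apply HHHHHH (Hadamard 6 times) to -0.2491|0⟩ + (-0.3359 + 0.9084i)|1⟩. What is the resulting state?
-0.2491|0⟩ + (-0.3359 + 0.9084i)|1⟩

H² = I, so an even number of Hadamards cancels: H^6 = I and the state is unchanged.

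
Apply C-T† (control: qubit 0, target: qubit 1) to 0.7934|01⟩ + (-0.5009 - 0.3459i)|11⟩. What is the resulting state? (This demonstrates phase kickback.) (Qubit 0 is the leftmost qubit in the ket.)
0.7934|01⟩ + (-0.5988 + 0.1096i)|11⟩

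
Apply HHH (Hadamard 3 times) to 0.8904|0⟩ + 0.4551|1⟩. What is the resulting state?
0.9514|0⟩ + 0.3078|1⟩

H² = I, so H^3 = H: a single Hadamard. With (a, b) = (0.8904, 0.4551), H gives ((a + b)/√2, (a − b)/√2) = (0.9514, 0.3078).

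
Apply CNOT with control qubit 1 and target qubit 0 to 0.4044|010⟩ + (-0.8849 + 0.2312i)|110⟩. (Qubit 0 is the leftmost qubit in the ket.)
(-0.8849 + 0.2312i)|010⟩ + 0.4044|110⟩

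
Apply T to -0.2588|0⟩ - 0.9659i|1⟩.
-0.2588|0⟩ + (0.683 - 0.683i)|1⟩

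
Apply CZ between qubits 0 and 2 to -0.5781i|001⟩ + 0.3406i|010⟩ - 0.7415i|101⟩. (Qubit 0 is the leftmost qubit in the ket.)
-0.5781i|001⟩ + 0.3406i|010⟩ + 0.7415i|101⟩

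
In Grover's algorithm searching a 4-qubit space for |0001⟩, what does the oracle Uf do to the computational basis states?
Uf|x⟩ = -|x⟩ if x = 0001, else |x⟩ (phase flip on target)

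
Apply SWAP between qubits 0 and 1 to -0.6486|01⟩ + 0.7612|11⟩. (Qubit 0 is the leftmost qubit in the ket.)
-0.6486|10⟩ + 0.7612|11⟩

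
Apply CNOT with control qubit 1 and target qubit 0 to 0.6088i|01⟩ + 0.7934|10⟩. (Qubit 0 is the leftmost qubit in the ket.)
0.7934|10⟩ + 0.6088i|11⟩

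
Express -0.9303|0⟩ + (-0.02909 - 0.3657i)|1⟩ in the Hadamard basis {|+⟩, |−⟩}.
(-0.6784 - 0.2586i)|+⟩ + (-0.6373 + 0.2586i)|−⟩

With |ψ⟩ = α|0⟩ + β|1⟩, the Hadamard-basis coefficients are ⟨+|ψ⟩ = (α + β)/√2 and ⟨−|ψ⟩ = (α − β)/√2.
Here α = -0.9303, β = (-0.02909 - 0.3657i): (α + β)/√2 = (-0.6784 - 0.2586i), (α − β)/√2 = (-0.6373 + 0.2586i).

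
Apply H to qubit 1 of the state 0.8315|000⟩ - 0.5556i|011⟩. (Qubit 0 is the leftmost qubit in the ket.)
0.588|000⟩ - 0.3929i|001⟩ + 0.588|010⟩ + 0.3929i|011⟩

H on qubit 1 mixes each pair of kets that differ only in qubit 1: amplitudes (a, b) of (|…0…⟩, |…1…⟩) become ((a + b)/√2, (a − b)/√2). Kets absent from the input have amplitude 0.
(|000⟩, |010⟩): (a, b) = (0.8315, 0) → (0.588, 0.588)
(|001⟩, |011⟩): (a, b) = (0, -0.5556i) → (-0.3929i, 0.3929i)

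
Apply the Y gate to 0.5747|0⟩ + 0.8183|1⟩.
-0.8183i|0⟩ + 0.5747i|1⟩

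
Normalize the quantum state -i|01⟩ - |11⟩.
-(1/√2)i|01⟩ - 1/√2|11⟩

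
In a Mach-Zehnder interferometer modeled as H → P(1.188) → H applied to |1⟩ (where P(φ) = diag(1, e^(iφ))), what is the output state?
(0.3132 - 0.4638i)|0⟩ + (0.6868 + 0.4638i)|1⟩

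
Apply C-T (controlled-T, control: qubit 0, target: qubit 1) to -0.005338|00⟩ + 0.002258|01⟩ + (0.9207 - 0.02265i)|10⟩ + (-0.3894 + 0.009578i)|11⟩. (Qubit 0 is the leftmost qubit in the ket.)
-0.005338|00⟩ + 0.002258|01⟩ + (0.9207 - 0.02265i)|10⟩ + (-0.2821 - 0.2686i)|11⟩

C-T leaves the control-|0⟩ kets |00⟩, |01⟩ unchanged and applies T to qubit 1 on the control-|1⟩ pair (|10⟩, |11⟩).
T = [[1, 0], [0, (1/√2 + (1/√2)i)]].
With a = amp(|10⟩) = (0.9207 - 0.02265i) and b = amp(|11⟩) = (-0.3894 + 0.009578i):
new amp(|10⟩) = (1)·a = (0.9207 - 0.02265i)
new amp(|11⟩) = (1/√2 + (1/√2)i)·b = (-0.2821 - 0.2686i)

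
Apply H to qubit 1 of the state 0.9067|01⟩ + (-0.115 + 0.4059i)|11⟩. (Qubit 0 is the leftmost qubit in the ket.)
0.6411|00⟩ - 0.6411|01⟩ + (-0.08132 + 0.287i)|10⟩ + (0.08132 - 0.287i)|11⟩

H on qubit 1 mixes each pair of kets that differ only in qubit 1: amplitudes (a, b) of (|…0…⟩, |…1…⟩) become ((a + b)/√2, (a − b)/√2). Kets absent from the input have amplitude 0.
(|00⟩, |01⟩): (a, b) = (0, 0.9067) → (0.6411, -0.6411)
(|10⟩, |11⟩): (a, b) = (0, (-0.115 + 0.4059i)) → ((-0.08132 + 0.287i), (0.08132 - 0.287i))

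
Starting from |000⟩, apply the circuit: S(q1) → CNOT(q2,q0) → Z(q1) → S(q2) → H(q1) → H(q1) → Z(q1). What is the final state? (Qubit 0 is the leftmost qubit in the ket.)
|000⟩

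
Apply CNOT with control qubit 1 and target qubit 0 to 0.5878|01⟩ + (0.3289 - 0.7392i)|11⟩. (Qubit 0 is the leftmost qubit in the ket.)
(0.3289 - 0.7392i)|01⟩ + 0.5878|11⟩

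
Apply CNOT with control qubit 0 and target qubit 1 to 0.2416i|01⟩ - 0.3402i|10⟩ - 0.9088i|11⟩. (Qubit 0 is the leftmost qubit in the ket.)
0.2416i|01⟩ - 0.9088i|10⟩ - 0.3402i|11⟩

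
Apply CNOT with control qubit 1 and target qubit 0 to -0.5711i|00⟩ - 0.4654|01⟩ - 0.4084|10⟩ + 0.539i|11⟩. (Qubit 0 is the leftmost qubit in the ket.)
-0.5711i|00⟩ + 0.539i|01⟩ - 0.4084|10⟩ - 0.4654|11⟩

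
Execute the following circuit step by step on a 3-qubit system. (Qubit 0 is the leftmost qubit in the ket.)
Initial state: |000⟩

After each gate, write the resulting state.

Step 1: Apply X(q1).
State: |010⟩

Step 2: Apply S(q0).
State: |010⟩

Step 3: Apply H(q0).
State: 1/√2|010⟩ + 1/√2|110⟩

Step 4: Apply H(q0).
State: |010⟩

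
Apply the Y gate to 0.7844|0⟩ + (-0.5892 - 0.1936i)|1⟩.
(-0.1936 + 0.5892i)|0⟩ + 0.7844i|1⟩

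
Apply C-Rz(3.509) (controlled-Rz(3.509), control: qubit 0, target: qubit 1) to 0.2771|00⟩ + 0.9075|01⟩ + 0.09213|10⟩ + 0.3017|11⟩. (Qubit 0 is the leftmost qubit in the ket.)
0.2771|00⟩ + 0.9075|01⟩ + (-0.01683 - 0.09058i)|10⟩ + (-0.05511 + 0.2966i)|11⟩

C-Rz(3.509) leaves the control-|0⟩ kets |00⟩, |01⟩ unchanged and applies Rz(3.509) to qubit 1 on the control-|1⟩ pair (|10⟩, |11⟩).
Rz(3.509) = [[e^(−iθ/2), 0], [0, e^(iθ/2)]] with e^(±iθ/2) = cos(θ/2) ± i·sin(θ/2); θ = 3.509, cos(θ/2) ≈ -0.182672, sin(θ/2) ≈ 0.983174.
With a = amp(|10⟩) = 0.09213 and b = amp(|11⟩) = 0.3017:
new amp(|10⟩) = (-0.182672 - 0.983174i)·a = (-0.01683 - 0.09058i)
new amp(|11⟩) = (-0.182672 + 0.983174i)·b = (-0.05511 + 0.2966i)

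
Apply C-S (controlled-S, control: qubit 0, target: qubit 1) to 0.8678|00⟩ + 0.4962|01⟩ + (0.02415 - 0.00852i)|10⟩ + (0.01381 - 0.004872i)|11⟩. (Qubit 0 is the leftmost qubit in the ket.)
0.8678|00⟩ + 0.4962|01⟩ + (0.02415 - 0.00852i)|10⟩ + (0.004872 + 0.01381i)|11⟩

C-S leaves the control-|0⟩ kets |00⟩, |01⟩ unchanged and applies S to qubit 1 on the control-|1⟩ pair (|10⟩, |11⟩).
S = [[1, 0], [0, i]].
With a = amp(|10⟩) = (0.02415 - 0.00852i) and b = amp(|11⟩) = (0.01381 - 0.004872i):
new amp(|10⟩) = (1)·a = (0.02415 - 0.00852i)
new amp(|11⟩) = (i)·b = (0.004872 + 0.01381i)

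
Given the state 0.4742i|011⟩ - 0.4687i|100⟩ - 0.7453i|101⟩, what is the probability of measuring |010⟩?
0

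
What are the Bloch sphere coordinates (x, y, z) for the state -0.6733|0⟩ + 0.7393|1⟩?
(-0.9955, 0, -0.09323)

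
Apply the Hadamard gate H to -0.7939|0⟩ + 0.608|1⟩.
-0.1315|0⟩ - 0.9913|1⟩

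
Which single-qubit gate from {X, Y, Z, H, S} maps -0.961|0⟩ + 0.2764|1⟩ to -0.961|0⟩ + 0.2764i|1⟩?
S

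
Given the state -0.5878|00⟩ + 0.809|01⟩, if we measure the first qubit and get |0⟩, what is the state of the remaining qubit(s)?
-0.5878|0⟩ + 0.809|1⟩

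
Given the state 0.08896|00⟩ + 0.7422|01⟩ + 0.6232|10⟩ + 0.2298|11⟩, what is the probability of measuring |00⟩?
0.007914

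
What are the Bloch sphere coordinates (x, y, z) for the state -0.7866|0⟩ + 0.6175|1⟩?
(-0.9715, 0, 0.2374)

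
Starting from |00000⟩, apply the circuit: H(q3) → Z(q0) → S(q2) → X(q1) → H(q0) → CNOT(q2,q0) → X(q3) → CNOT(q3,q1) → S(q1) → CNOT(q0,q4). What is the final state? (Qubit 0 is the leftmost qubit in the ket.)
1/2|00010⟩ + (1/2)i|01000⟩ + 1/2|10011⟩ + (1/2)i|11001⟩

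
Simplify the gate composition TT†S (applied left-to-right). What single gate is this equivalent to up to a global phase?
S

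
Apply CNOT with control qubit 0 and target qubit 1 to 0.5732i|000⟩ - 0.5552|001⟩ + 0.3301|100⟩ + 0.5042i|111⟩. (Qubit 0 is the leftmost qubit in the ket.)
0.5732i|000⟩ - 0.5552|001⟩ + 0.5042i|101⟩ + 0.3301|110⟩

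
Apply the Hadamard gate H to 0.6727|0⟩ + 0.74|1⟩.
0.9989|0⟩ - 0.04759|1⟩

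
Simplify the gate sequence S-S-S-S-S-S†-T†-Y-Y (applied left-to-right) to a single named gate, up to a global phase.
T†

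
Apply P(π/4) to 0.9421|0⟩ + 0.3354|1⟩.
0.9421|0⟩ + (0.2372 + 0.2372i)|1⟩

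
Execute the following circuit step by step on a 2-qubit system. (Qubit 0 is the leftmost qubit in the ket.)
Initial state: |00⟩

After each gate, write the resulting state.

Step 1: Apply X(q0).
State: |10⟩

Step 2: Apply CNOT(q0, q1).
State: |11⟩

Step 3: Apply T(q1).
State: (1/√2 + (1/√2)i)|11⟩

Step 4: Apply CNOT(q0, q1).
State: (1/√2 + (1/√2)i)|10⟩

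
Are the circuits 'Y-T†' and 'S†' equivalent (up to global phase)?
No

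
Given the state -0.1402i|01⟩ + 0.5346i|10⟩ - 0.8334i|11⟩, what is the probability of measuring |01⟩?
0.01966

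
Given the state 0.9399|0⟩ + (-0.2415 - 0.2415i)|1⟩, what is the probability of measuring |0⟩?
0.8834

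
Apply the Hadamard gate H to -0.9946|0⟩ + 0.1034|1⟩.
-0.6302|0⟩ - 0.7764|1⟩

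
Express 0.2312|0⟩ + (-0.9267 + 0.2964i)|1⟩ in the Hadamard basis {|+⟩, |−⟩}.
(-0.4918 + 0.2096i)|+⟩ + (0.8188 - 0.2096i)|−⟩

With |ψ⟩ = α|0⟩ + β|1⟩, the Hadamard-basis coefficients are ⟨+|ψ⟩ = (α + β)/√2 and ⟨−|ψ⟩ = (α − β)/√2.
Here α = 0.2312, β = (-0.9267 + 0.2964i): (α + β)/√2 = (-0.4918 + 0.2096i), (α − β)/√2 = (0.8188 - 0.2096i).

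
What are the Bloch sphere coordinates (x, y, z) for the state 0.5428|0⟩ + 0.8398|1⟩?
(0.9117, 0, -0.4106)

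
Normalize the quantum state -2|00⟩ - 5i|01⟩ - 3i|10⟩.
-0.3244|00⟩ - 0.8111i|01⟩ - 0.4867i|10⟩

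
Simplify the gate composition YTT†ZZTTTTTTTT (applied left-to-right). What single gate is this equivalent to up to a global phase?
Y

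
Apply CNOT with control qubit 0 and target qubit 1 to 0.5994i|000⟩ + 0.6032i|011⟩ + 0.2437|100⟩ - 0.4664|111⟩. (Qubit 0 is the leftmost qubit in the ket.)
0.5994i|000⟩ + 0.6032i|011⟩ - 0.4664|101⟩ + 0.2437|110⟩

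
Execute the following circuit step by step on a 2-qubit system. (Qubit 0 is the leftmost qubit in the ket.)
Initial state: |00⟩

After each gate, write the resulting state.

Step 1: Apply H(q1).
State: 1/√2|00⟩ + 1/√2|01⟩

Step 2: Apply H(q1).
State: |00⟩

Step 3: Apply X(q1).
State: |01⟩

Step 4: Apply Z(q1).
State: -|01⟩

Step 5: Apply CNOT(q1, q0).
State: -|11⟩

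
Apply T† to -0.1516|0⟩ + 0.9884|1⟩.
-0.1516|0⟩ + (0.6989 - 0.6989i)|1⟩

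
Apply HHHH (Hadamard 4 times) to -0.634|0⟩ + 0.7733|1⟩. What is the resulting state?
-0.634|0⟩ + 0.7733|1⟩

H² = I, so an even number of Hadamards cancels: H^4 = I and the state is unchanged.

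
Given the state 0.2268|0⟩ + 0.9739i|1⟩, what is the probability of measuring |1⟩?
0.9485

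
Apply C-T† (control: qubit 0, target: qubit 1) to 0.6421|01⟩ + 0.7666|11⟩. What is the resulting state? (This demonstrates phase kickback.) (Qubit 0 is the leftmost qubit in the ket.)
0.6421|01⟩ + (0.5421 - 0.5421i)|11⟩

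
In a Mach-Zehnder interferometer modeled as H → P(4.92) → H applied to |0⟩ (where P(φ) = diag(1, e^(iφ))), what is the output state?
(0.6031 - 0.4893i)|0⟩ + (0.3969 + 0.4893i)|1⟩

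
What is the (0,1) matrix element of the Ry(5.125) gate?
-0.5473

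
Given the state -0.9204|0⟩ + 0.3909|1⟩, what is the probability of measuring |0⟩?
0.8471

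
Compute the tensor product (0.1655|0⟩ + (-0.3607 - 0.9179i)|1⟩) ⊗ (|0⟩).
0.1655|00⟩ + (-0.3607 - 0.9179i)|10⟩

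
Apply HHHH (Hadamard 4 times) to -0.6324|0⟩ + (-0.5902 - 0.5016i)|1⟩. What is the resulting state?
-0.6324|0⟩ + (-0.5902 - 0.5016i)|1⟩

H² = I, so an even number of Hadamards cancels: H^4 = I and the state is unchanged.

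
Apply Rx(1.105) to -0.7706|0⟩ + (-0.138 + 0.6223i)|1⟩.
(-0.3294 + 0.07242i)|0⟩ + (-0.1175 + 0.9341i)|1⟩

Rx(1.105) = [[cos(θ/2), −i·sin(θ/2)], [−i·sin(θ/2), cos(θ/2)]]; θ = 1.105, cos(θ/2) ≈ 0.851215, sin(θ/2) ≈ 0.524817.
With a = amp(|0⟩) = -0.7706 and b = amp(|1⟩) = (-0.138 + 0.6223i):
new amp(|0⟩) = (0.851215)·a + (-0.524817i)·b = (-0.3294 + 0.07242i)
new amp(|1⟩) = (-0.524817i)·a + (0.851215)·b = (-0.1175 + 0.9341i)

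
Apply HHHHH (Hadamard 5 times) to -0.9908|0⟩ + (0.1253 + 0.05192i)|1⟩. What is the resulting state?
(-0.612 + 0.03671i)|0⟩ + (-0.7892 - 0.03671i)|1⟩

H² = I, so H^5 = H: a single Hadamard. With (a, b) = (-0.9908, (0.1253 + 0.05192i)), H gives ((a + b)/√2, (a − b)/√2) = ((-0.612 + 0.03671i), (-0.7892 - 0.03671i)).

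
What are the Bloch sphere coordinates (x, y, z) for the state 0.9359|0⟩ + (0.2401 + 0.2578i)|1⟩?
(0.4494, 0.4826, 0.7518)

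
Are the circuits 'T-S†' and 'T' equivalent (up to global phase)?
No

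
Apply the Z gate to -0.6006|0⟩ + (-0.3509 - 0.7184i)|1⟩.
-0.6006|0⟩ + (0.3509 + 0.7184i)|1⟩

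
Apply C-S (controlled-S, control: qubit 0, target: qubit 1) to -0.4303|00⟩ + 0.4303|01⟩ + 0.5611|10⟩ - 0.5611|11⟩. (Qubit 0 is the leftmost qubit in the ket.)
-0.4303|00⟩ + 0.4303|01⟩ + 0.5611|10⟩ - 0.5611i|11⟩

C-S leaves the control-|0⟩ kets |00⟩, |01⟩ unchanged and applies S to qubit 1 on the control-|1⟩ pair (|10⟩, |11⟩).
S = [[1, 0], [0, i]].
With a = amp(|10⟩) = 0.5611 and b = amp(|11⟩) = -0.5611:
new amp(|10⟩) = (1)·a = 0.5611
new amp(|11⟩) = (i)·b = -0.5611i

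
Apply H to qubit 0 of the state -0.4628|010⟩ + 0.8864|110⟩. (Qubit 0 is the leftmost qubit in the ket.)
0.2995|010⟩ - 0.954|110⟩

H on qubit 0 mixes each pair of kets that differ only in qubit 0: amplitudes (a, b) of (|…0…⟩, |…1…⟩) become ((a + b)/√2, (a − b)/√2). Kets absent from the input have amplitude 0.
(|010⟩, |110⟩): (a, b) = (-0.4628, 0.8864) → (0.2995, -0.954)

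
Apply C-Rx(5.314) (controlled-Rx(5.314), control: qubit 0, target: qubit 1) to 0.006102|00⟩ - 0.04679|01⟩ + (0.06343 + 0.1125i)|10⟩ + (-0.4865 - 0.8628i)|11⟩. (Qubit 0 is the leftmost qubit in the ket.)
0.006102|00⟩ - 0.04679|01⟩ + (-0.4581 + 0.1271i)|10⟩ + (0.4829 + 0.7339i)|11⟩

C-Rx(5.314) leaves the control-|0⟩ kets |00⟩, |01⟩ unchanged and applies Rx(5.314) to qubit 1 on the control-|1⟩ pair (|10⟩, |11⟩).
Rx(5.314) = [[cos(θ/2), −i·sin(θ/2)], [−i·sin(θ/2), cos(θ/2)]]; θ = 5.314, cos(θ/2) ≈ -0.884865, sin(θ/2) ≈ 0.465848.
With a = amp(|10⟩) = (0.06343 + 0.1125i) and b = amp(|11⟩) = (-0.4865 - 0.8628i):
new amp(|10⟩) = (-0.884865)·a + (-0.465848i)·b = (-0.4581 + 0.1271i)
new amp(|11⟩) = (-0.465848i)·a + (-0.884865)·b = (0.4829 + 0.7339i)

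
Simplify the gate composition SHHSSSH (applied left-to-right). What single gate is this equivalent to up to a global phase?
H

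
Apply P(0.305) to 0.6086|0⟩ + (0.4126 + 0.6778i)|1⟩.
0.6086|0⟩ + (0.19 + 0.7704i)|1⟩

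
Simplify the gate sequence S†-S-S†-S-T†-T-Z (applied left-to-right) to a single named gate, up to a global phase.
Z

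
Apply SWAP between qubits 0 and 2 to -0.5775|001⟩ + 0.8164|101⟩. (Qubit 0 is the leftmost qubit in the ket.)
-0.5775|100⟩ + 0.8164|101⟩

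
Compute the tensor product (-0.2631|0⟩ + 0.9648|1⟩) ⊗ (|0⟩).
-0.2631|00⟩ + 0.9648|10⟩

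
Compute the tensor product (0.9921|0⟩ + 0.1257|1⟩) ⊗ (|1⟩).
0.9921|01⟩ + 0.1257|11⟩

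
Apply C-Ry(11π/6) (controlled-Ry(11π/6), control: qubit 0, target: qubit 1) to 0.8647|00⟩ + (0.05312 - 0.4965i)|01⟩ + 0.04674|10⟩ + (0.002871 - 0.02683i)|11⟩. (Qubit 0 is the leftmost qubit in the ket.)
0.8647|00⟩ + (0.05312 - 0.4965i)|01⟩ + (-0.04589 + 0.006944i)|10⟩ + (0.009324 + 0.02592i)|11⟩

C-Ry(11π/6) leaves the control-|0⟩ kets |00⟩, |01⟩ unchanged and applies Ry(11π/6) to qubit 1 on the control-|1⟩ pair (|10⟩, |11⟩).
Ry(11π/6) = [[cos(θ/2), −sin(θ/2)], [sin(θ/2), cos(θ/2)]]; θ = 11π/6, cos(θ/2) ≈ -0.965926, sin(θ/2) ≈ 0.258819.
With a = amp(|10⟩) = 0.04674 and b = amp(|11⟩) = (0.002871 - 0.02683i):
new amp(|10⟩) = (-0.965926)·a + (-0.258819)·b = (-0.04589 + 0.006944i)
new amp(|11⟩) = (0.258819)·a + (-0.965926)·b = (0.009324 + 0.02592i)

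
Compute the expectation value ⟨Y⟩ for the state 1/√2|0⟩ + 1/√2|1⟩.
0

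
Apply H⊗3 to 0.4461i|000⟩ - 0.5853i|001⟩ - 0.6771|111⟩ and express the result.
(-0.2394 - 0.04921i)|000⟩ + (0.2394 + 0.3647i)|001⟩ + (0.2394 - 0.04921i)|010⟩ + (-0.2394 + 0.3647i)|011⟩ + (0.2394 - 0.04921i)|100⟩ + (-0.2394 + 0.3647i)|101⟩ + (-0.2394 - 0.04921i)|110⟩ + (0.2394 + 0.3647i)|111⟩

H⊗3 gives amp(|y⟩) = (1/2√2) Σ_x (−1)^(x·y) amp(|x⟩), where x·y is the number of positions in which both x and y have a 1.
|000⟩: (0.4461i - 0.5853i - 0.6771)/(2√2) = (-0.2394 - 0.04921i)
|001⟩: (0.4461i + 0.5853i + 0.6771)/(2√2) = (0.2394 + 0.3647i)
|010⟩: (0.4461i - 0.5853i + 0.6771)/(2√2) = (0.2394 - 0.04921i)
|011⟩: (0.4461i + 0.5853i - 0.6771)/(2√2) = (-0.2394 + 0.3647i)
|100⟩: (0.4461i - 0.5853i + 0.6771)/(2√2) = (0.2394 - 0.04921i)
|101⟩: (0.4461i + 0.5853i - 0.6771)/(2√2) = (-0.2394 + 0.3647i)
|110⟩: (0.4461i - 0.5853i - 0.6771)/(2√2) = (-0.2394 - 0.04921i)
|111⟩: (0.4461i + 0.5853i + 0.6771)/(2√2) = (0.2394 + 0.3647i)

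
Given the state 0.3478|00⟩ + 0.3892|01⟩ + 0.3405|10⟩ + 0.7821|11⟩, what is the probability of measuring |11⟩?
0.6117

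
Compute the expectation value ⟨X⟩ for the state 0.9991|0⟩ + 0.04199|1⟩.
0.0839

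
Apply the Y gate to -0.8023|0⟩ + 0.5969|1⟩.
-0.5969i|0⟩ - 0.8023i|1⟩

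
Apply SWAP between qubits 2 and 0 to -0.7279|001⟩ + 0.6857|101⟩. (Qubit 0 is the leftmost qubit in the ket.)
-0.7279|100⟩ + 0.6857|101⟩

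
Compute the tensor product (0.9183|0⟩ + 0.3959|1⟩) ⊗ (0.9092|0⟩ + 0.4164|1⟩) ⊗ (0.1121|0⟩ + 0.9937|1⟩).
0.09359|000⟩ + 0.8297|001⟩ + 0.04286|010⟩ + 0.38|011⟩ + 0.04035|100⟩ + 0.3577|101⟩ + 0.01848|110⟩ + 0.1638|111⟩

amp(|b₁b₂…⟩) = product of the factor amplitudes for bits b₁, b₂, …; only kets whose every factor amplitude is nonzero survive.
|000⟩: (0.9183)(0.9092)(0.1121) = 0.09359
|001⟩: (0.9183)(0.9092)(0.9937) = 0.8297
|010⟩: (0.9183)(0.4164)(0.1121) = 0.04286
|011⟩: (0.9183)(0.4164)(0.9937) = 0.38
|100⟩: (0.3959)(0.9092)(0.1121) = 0.04035
|101⟩: (0.3959)(0.9092)(0.9937) = 0.3577
|110⟩: (0.3959)(0.4164)(0.1121) = 0.01848
|111⟩: (0.3959)(0.4164)(0.9937) = 0.1638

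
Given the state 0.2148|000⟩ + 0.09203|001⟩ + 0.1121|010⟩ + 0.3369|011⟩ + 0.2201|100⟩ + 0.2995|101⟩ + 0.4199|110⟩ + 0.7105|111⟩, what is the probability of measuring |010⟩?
0.01257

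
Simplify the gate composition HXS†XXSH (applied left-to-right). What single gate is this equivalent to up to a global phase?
Z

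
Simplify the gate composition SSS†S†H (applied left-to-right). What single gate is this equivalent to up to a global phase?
H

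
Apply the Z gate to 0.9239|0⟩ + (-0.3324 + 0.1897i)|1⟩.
0.9239|0⟩ + (0.3324 - 0.1897i)|1⟩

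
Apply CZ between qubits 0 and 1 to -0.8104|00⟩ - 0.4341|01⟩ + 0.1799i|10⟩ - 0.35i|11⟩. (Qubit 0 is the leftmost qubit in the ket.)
-0.8104|00⟩ - 0.4341|01⟩ + 0.1799i|10⟩ + 0.35i|11⟩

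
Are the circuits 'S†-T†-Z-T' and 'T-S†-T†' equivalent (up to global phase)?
No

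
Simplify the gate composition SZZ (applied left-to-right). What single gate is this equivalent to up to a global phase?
S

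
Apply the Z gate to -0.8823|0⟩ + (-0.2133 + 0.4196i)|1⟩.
-0.8823|0⟩ + (0.2133 - 0.4196i)|1⟩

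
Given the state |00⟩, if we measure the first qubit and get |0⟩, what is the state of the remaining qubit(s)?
|0⟩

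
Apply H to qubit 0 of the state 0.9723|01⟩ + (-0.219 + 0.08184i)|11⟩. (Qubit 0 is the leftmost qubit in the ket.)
(0.5327 + 0.05787i)|01⟩ + (0.8424 - 0.05787i)|11⟩

H on qubit 0 mixes each pair of kets that differ only in qubit 0: amplitudes (a, b) of (|…0…⟩, |…1…⟩) become ((a + b)/√2, (a − b)/√2). Kets absent from the input have amplitude 0.
(|01⟩, |11⟩): (a, b) = (0.9723, (-0.219 + 0.08184i)) → ((0.5327 + 0.05787i), (0.8424 - 0.05787i))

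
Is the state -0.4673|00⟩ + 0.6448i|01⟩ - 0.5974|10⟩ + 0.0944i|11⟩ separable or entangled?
Entangled

Writing the state as a|00⟩ + b|01⟩ + c|10⟩ + d|11⟩, it is a product state iff ad − bc = 0.
Here (a, b, c, d) = (-0.4673, 0.6448i, -0.5974, 0.0944i): ad − bc = (-0.4673)(0.0944i) − (0.6448i)(-0.5974) = 0.3411i ≠ 0, so the state is entangled.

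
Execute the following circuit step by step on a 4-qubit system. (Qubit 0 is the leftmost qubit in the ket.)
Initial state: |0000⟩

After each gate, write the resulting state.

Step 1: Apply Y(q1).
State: i|0100⟩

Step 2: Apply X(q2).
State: i|0110⟩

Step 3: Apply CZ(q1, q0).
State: i|0110⟩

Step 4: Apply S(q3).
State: i|0110⟩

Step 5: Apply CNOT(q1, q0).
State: i|1110⟩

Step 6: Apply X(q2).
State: i|1100⟩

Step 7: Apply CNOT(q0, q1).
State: i|1000⟩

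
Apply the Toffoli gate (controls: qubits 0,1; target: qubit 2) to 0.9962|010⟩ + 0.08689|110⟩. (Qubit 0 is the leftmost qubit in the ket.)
0.9962|010⟩ + 0.08689|111⟩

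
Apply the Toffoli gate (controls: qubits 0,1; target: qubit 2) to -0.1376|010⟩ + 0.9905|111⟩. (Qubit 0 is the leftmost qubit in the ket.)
-0.1376|010⟩ + 0.9905|110⟩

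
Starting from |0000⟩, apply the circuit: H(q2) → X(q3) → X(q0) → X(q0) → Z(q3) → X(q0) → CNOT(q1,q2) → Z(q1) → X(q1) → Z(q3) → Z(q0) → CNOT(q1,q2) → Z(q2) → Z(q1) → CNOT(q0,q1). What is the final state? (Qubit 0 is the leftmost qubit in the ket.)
1/√2|1001⟩ - 1/√2|1011⟩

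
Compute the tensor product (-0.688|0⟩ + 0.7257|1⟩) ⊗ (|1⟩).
-0.688|01⟩ + 0.7257|11⟩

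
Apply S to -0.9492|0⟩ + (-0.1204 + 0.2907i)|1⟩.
-0.9492|0⟩ + (-0.2907 - 0.1204i)|1⟩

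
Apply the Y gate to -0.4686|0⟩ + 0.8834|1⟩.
-0.8834i|0⟩ - 0.4686i|1⟩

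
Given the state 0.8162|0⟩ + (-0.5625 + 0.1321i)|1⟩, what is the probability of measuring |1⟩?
0.3339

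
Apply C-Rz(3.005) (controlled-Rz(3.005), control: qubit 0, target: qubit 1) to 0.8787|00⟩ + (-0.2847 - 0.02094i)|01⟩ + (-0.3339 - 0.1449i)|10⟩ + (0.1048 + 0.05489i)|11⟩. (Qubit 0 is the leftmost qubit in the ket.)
0.8787|00⟩ + (-0.2847 - 0.02094i)|01⟩ + (-0.1673 + 0.3232i)|10⟩ + (-0.04761 + 0.1083i)|11⟩

C-Rz(3.005) leaves the control-|0⟩ kets |00⟩, |01⟩ unchanged and applies Rz(3.005) to qubit 1 on the control-|1⟩ pair (|10⟩, |11⟩).
Rz(3.005) = [[e^(−iθ/2), 0], [0, e^(iθ/2)]] with e^(±iθ/2) = cos(θ/2) ± i·sin(θ/2); θ = 3.005, cos(θ/2) ≈ 0.0682432, sin(θ/2) ≈ 0.997669.
With a = amp(|10⟩) = (-0.3339 - 0.1449i) and b = amp(|11⟩) = (0.1048 + 0.05489i):
new amp(|10⟩) = (0.0682432 - 0.997669i)·a = (-0.1673 + 0.3232i)
new amp(|11⟩) = (0.0682432 + 0.997669i)·b = (-0.04761 + 0.1083i)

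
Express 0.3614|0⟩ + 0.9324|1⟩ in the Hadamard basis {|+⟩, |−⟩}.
0.9149|+⟩ - 0.4038|−⟩

With |ψ⟩ = α|0⟩ + β|1⟩, the Hadamard-basis coefficients are ⟨+|ψ⟩ = (α + β)/√2 and ⟨−|ψ⟩ = (α − β)/√2.
Here α = 0.3614, β = 0.9324: (α + β)/√2 = 0.9149, (α − β)/√2 = -0.4038.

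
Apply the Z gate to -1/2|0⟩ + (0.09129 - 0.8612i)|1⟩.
-1/2|0⟩ + (-0.09129 + 0.8612i)|1⟩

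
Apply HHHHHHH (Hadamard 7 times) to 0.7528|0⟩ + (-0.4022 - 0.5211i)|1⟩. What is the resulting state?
(0.2479 - 0.3685i)|0⟩ + (0.8167 + 0.3685i)|1⟩

H² = I, so H^7 = H: a single Hadamard. With (a, b) = (0.7528, (-0.4022 - 0.5211i)), H gives ((a + b)/√2, (a − b)/√2) = ((0.2479 - 0.3685i), (0.8167 + 0.3685i)).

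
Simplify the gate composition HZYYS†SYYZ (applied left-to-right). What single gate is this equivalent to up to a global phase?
H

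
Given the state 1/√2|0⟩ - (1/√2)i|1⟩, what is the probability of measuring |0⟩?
1/2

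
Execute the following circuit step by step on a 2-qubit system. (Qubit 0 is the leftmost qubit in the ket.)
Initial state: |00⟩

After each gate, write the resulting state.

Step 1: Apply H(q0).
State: 1/√2|00⟩ + 1/√2|10⟩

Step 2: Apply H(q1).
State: 1/2|00⟩ + 1/2|01⟩ + 1/2|10⟩ + 1/2|11⟩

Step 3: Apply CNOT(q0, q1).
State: 1/2|00⟩ + 1/2|01⟩ + 1/2|10⟩ + 1/2|11⟩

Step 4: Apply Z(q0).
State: 1/2|00⟩ + 1/2|01⟩ - 1/2|10⟩ - 1/2|11⟩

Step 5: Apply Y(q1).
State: -(1/2)i|00⟩ + (1/2)i|01⟩ + (1/2)i|10⟩ - (1/2)i|11⟩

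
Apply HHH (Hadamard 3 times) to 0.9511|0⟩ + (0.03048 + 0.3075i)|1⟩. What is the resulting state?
(0.6941 + 0.2174i)|0⟩ + (0.651 - 0.2174i)|1⟩

H² = I, so H^3 = H: a single Hadamard. With (a, b) = (0.9511, (0.03048 + 0.3075i)), H gives ((a + b)/√2, (a − b)/√2) = ((0.6941 + 0.2174i), (0.651 - 0.2174i)).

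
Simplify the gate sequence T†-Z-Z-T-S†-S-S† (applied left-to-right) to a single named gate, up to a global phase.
S†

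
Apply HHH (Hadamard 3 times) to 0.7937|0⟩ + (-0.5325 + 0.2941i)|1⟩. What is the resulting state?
(0.1847 + 0.208i)|0⟩ + (0.9378 - 0.208i)|1⟩

H² = I, so H^3 = H: a single Hadamard. With (a, b) = (0.7937, (-0.5325 + 0.2941i)), H gives ((a + b)/√2, (a − b)/√2) = ((0.1847 + 0.208i), (0.9378 - 0.208i)).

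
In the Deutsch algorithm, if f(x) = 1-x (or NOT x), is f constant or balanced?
Balanced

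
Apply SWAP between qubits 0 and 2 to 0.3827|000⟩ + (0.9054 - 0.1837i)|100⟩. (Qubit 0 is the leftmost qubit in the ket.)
0.3827|000⟩ + (0.9054 - 0.1837i)|001⟩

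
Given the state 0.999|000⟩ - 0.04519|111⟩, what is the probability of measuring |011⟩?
0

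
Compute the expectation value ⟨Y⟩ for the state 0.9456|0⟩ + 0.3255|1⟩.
0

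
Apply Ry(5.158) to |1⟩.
-0.5334|0⟩ - 0.8459|1⟩

Ry(5.158) = [[cos(θ/2), −sin(θ/2)], [sin(θ/2), cos(θ/2)]]; θ = 5.158, cos(θ/2) ≈ -0.845875, sin(θ/2) ≈ 0.533381.
With a = amp(|0⟩) = 0 and b = amp(|1⟩) = 1:
new amp(|0⟩) = (-0.845875)·a + (-0.533381)·b = -0.5334
new amp(|1⟩) = (0.533381)·a + (-0.845875)·b = -0.8459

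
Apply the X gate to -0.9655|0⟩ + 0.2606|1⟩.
0.2606|0⟩ - 0.9655|1⟩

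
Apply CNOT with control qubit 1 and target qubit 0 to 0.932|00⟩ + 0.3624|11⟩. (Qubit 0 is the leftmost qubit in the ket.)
0.932|00⟩ + 0.3624|01⟩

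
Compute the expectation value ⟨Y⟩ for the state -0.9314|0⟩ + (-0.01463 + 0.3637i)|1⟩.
-0.6775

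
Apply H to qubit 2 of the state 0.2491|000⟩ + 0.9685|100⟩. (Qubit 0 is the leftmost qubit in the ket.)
0.1761|000⟩ + 0.1761|001⟩ + 0.6848|100⟩ + 0.6848|101⟩

H on qubit 2 mixes each pair of kets that differ only in qubit 2: amplitudes (a, b) of (|…0…⟩, |…1…⟩) become ((a + b)/√2, (a − b)/√2). Kets absent from the input have amplitude 0.
(|000⟩, |001⟩): (a, b) = (0.2491, 0) → (0.1761, 0.1761)
(|100⟩, |101⟩): (a, b) = (0.9685, 0) → (0.6848, 0.6848)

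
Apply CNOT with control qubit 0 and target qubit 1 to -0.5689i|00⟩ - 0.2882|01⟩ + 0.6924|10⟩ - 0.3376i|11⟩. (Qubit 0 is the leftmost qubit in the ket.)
-0.5689i|00⟩ - 0.2882|01⟩ - 0.3376i|10⟩ + 0.6924|11⟩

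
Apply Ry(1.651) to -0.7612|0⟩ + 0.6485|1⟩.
-0.9928|0⟩ - 0.1196|1⟩

Ry(1.651) = [[cos(θ/2), −sin(θ/2)], [sin(θ/2), cos(θ/2)]]; θ = 1.651, cos(θ/2) ≈ 0.67819, sin(θ/2) ≈ 0.734887.
With a = amp(|0⟩) = -0.7612 and b = amp(|1⟩) = 0.6485:
new amp(|0⟩) = (0.67819)·a + (-0.734887)·b = -0.9928
new amp(|1⟩) = (0.734887)·a + (0.67819)·b = -0.1196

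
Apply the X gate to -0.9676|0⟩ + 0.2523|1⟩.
0.2523|0⟩ - 0.9676|1⟩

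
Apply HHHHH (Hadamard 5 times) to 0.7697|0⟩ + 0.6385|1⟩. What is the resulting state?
0.9957|0⟩ + 0.09277|1⟩

H² = I, so H^5 = H: a single Hadamard. With (a, b) = (0.7697, 0.6385), H gives ((a + b)/√2, (a − b)/√2) = (0.9957, 0.09277).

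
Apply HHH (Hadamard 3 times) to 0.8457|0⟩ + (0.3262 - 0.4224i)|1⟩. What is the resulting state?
(0.8287 - 0.2987i)|0⟩ + (0.3673 + 0.2987i)|1⟩

H² = I, so H^3 = H: a single Hadamard. With (a, b) = (0.8457, (0.3262 - 0.4224i)), H gives ((a + b)/√2, (a − b)/√2) = ((0.8287 - 0.2987i), (0.3673 + 0.2987i)).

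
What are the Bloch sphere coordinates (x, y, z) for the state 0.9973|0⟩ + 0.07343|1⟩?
(0.1465, 0, 0.9892)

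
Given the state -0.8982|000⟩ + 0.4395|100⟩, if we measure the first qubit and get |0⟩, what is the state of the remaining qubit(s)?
-|00⟩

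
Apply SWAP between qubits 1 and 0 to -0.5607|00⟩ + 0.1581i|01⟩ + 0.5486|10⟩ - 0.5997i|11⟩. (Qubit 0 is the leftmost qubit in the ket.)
-0.5607|00⟩ + 0.5486|01⟩ + 0.1581i|10⟩ - 0.5997i|11⟩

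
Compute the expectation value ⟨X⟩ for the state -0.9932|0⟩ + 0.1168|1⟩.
-0.232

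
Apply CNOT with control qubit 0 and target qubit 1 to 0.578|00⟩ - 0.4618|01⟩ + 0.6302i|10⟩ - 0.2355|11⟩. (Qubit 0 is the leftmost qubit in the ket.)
0.578|00⟩ - 0.4618|01⟩ - 0.2355|10⟩ + 0.6302i|11⟩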